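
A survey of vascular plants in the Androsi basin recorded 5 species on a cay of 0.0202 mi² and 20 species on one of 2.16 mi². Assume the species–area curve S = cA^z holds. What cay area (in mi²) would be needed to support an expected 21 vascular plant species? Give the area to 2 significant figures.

z = ln(20/5) / ln(2.16/0.0202) = 1.3863 / 4.6722 = 0.2967
c = 5 / 0.0202^0.2967 = 5 / 0.3142 = 15.91
A = (21/15.91)^(1/0.2967) ⇒ ln A = ln(1.32)/0.2967 = 0.9345
A = e^0.9345 ≈ 2.546 mi²

2.5 mi²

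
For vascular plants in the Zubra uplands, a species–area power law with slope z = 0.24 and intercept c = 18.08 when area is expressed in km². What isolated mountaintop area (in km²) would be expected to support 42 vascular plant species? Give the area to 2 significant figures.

42 = 18.08 × A^0.24  ⇒  A^0.24 = 42/18.08 = 2.323
ln A = ln(2.323) / 0.24 = 0.8429 / 0.24 = 3.5119
A = e^3.5119 ≈ 33.51 km²

34 km²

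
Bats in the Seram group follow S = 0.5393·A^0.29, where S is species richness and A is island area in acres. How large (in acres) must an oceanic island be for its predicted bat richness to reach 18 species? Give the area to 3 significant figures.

18 = 0.5393 × A^0.29  ⇒  A^0.29 = 18/0.5393 = 33.38
ln A = ln(33.38) / 0.29 = 3.5079 / 0.29 = 12.0961
A = e^12.0961 ≈ 179163 acres

179000 acres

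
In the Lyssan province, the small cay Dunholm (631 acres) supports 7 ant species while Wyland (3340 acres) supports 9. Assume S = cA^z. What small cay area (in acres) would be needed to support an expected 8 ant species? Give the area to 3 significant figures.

z = ln(9/7) / ln(3340/631) = 0.2513 / 1.6664 = 0.1508
c = 7 / 631^0.1508 = 7 / 2.644 = 2.647
A = (8/2.647)^(1/0.1508) ⇒ ln A = ln(3.022)/0.1508 = 7.3327
A = e^7.3327 ≈ 1530 acres

1530 acres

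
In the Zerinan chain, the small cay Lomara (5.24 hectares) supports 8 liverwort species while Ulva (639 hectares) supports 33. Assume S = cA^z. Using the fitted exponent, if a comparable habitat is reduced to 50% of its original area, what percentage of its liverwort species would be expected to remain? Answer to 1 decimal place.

z = ln(33/8) / ln(639/5.24) = 1.4171 / 4.8036 = 0.2950
S_new/S_old = (A_new/A_old)^z = 0.5^0.2950 = exp(0.2950 × -0.6931) = 0.8151

81.5%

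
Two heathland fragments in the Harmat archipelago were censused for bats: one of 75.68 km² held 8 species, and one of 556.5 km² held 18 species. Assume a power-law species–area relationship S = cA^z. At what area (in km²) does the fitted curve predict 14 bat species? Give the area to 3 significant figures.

300 km²

z = ln(18/8) / ln(556.5/75.68) = 0.8109 / 1.9952 = 0.4065
c = 8 / 75.68^0.4065 = 8 / 5.804 = 1.378
A = (14/1.378)^(1/0.4065) ⇒ ln A = ln(10.16)/0.4065 = 5.7034
A = e^5.7034 ≈ 299.9 km²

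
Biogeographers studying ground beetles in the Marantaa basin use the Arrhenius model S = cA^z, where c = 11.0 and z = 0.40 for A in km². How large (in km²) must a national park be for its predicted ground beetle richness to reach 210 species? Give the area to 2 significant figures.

1600 km²

210 = 11 × A^0.4  ⇒  A^0.4 = 210/11 = 19.09
ln A = ln(19.09) / 0.4 = 2.9492 / 0.4 = 7.3730
A = e^7.3730 ≈ 1592 km²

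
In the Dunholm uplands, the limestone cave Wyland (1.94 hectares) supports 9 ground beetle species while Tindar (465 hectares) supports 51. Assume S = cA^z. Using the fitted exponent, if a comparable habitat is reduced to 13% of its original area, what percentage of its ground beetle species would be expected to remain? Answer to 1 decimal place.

z = ln(51/9) / ln(465/1.94) = 1.7346 / 5.4793 = 0.3166
S_new/S_old = (A_new/A_old)^z = 0.13^0.3166 = exp(0.3166 × -2.0402) = 0.5242

52.4%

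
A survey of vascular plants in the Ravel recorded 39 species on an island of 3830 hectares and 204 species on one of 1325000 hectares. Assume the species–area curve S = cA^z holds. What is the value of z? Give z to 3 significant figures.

Taking logs: ln S = ln c + z ln A, so z = (ln S₂ − ln S₁)/(ln A₂ − ln A₁).
z = ln(204/39) / ln(1325000/3830) = ln(5.231) / ln(346) = 1.6546 / 5.8463 = 0.2830

0.283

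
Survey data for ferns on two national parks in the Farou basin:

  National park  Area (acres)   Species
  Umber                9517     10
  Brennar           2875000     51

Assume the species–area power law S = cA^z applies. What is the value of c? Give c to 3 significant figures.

z = ln(S₂/S₁) / ln(A₂/A₁) = ln(51/10) / ln(2875000/9517) = 1.6292 / 5.7107 = 0.2853
c = S₁ / A₁^z = 10 / 9517^0.2853 = 10 / 13.65 = 0.7327

0.733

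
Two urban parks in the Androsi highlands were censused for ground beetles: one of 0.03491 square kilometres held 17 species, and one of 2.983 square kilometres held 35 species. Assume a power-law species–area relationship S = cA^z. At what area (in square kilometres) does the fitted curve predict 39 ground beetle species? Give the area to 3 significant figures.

z = ln(35/17) / ln(2.983/0.03491) = 0.7221 / 4.4479 = 0.1624
c = 17 / 0.03491^0.1624 = 17 / 0.58 = 29.31
A = (39/29.31)^(1/0.1624) ⇒ ln A = ln(1.331)/0.1624 = 1.7595
A = e^1.7595 ≈ 5.809 square kilometres

5.81 square kilometres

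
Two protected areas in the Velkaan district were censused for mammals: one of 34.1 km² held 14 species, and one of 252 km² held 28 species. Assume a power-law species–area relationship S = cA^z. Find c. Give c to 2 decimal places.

4.12

z = ln(S₂/S₁) / ln(A₂/A₁) = ln(28/14) / ln(252/34.1) = 0.6931 / 2.0001 = 0.3466
c = S₁ / A₁^z = 14 / 34.1^0.3466 = 14 / 3.398 = 4.121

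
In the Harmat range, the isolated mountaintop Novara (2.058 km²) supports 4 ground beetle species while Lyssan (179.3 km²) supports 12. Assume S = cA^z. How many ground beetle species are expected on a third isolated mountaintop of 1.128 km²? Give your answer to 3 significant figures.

z = ln(12/4) / ln(179.3/2.058) = 1.0986 / 4.4673 = 0.2459
c = 4 / 2.058^0.2459 = 4 / 1.194 = 3.349
S₃ = 3.349 × 1.128^0.2459 = 3.349 × 1.03 ≈ 3.45

3.45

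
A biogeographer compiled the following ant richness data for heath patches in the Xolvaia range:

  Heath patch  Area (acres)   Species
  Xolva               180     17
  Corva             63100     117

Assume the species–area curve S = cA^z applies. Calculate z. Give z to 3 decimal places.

Taking logs: ln S = ln c + z ln A, so z = (ln S₂ − ln S₁)/(ln A₂ − ln A₁).
z = ln(117/17) / ln(63100/180) = ln(6.882) / ln(350.6) = 1.9290 / 5.8595 = 0.3292

0.329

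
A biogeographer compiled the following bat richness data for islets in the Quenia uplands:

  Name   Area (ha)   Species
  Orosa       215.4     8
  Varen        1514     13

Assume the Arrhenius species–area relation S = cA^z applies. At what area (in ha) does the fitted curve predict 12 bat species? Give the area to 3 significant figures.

1100 ha

z = ln(13/8) / ln(1514/215.4) = 0.4855 / 1.9500 = 0.2490
c = 8 / 215.4^0.2490 = 8 / 3.81 = 2.1
A = (12/2.1)^(1/0.2490) ⇒ ln A = ln(5.715)/0.2490 = 7.0010
A = e^7.0010 ≈ 1098 ha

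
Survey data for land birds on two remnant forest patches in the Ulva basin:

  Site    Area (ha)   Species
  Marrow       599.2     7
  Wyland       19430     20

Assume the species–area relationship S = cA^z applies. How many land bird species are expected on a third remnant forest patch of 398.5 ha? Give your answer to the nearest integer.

6

z = ln(20/7) / ln(19430/599.2) = 1.0498 / 3.4790 = 0.3018
c = 7 / 599.2^0.3018 = 7 / 6.889 = 1.016
S₃ = 1.016 × 398.5^0.3018 = 1.016 × 6.091 ≈ 6.189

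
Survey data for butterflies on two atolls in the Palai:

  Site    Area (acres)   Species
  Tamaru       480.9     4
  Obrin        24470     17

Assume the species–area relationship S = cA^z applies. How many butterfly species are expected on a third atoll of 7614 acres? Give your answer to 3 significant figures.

z = ln(17/4) / ln(24470/480.9) = 1.4469 / 3.9295 = 0.3682
c = 4 / 480.9^0.3682 = 4 / 9.718 = 0.4116
S₃ = 0.4116 × 7614^0.3682 = 0.4116 × 26.87 ≈ 11.06

11.1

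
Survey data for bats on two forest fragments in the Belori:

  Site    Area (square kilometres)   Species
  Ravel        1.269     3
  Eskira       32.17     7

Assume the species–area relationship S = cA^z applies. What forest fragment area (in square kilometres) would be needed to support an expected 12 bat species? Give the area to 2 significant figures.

z = ln(7/3) / ln(32.17/1.269) = 0.8473 / 3.2328 = 0.2621
c = 3 / 1.269^0.2621 = 3 / 1.064 = 2.818
A = (12/2.818)^(1/0.2621) ⇒ ln A = ln(4.258)/0.2621 = 5.5275
A = e^5.5275 ≈ 251.5 square kilometres

250 square kilometres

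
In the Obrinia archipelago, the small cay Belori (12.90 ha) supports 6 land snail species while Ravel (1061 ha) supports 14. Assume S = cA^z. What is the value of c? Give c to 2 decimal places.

z = ln(S₂/S₁) / ln(A₂/A₁) = ln(14/6) / ln(1061/12.9) = 0.8473 / 4.4097 = 0.1921
c = S₁ / A₁^z = 6 / 12.9^0.1921 = 6 / 1.635 = 3.671

3.67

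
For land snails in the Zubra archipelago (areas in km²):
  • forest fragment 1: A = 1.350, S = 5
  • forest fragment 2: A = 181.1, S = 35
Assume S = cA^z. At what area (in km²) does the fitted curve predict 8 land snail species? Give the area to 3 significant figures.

z = ln(35/5) / ln(181.1/1.35) = 1.9459 / 4.8989 = 0.3972
c = 5 / 1.35^0.3972 = 5 / 1.127 = 4.438
A = (8/4.438)^(1/0.3972) ⇒ ln A = ln(1.803)/0.3972 = 1.4834
A = e^1.4834 ≈ 4.408 km²

4.41 km²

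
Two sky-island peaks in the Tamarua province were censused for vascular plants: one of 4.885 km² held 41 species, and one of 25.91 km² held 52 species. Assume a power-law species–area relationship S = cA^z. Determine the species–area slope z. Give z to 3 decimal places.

0.142

Taking logs: ln S = ln c + z ln A, so z = (ln S₂ − ln S₁)/(ln A₂ − ln A₁).
z = ln(52/41) / ln(25.91/4.885) = ln(1.268) / ln(5.304) = 0.2377 / 1.6685 = 0.1424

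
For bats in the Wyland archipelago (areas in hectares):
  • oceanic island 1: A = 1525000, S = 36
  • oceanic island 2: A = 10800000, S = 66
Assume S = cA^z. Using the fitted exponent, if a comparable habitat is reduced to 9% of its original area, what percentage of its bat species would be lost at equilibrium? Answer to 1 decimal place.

52.6%

z = ln(66/36) / ln(10800000/1525000) = 0.6061 / 1.9576 = 0.3096
S_new/S_old = (A_new/A_old)^z = 0.09^0.3096 = exp(0.3096 × -2.4079) = 0.4745
Fraction lost = 1 − 0.4745 = 0.5255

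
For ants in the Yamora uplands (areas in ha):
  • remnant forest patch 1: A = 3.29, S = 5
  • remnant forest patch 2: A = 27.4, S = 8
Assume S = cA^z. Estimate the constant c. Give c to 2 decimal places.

z = ln(S₂/S₁) / ln(A₂/A₁) = ln(8/5) / ln(27.4/3.29) = 0.4700 / 2.1197 = 0.2217
c = S₁ / A₁^z = 5 / 3.29^0.2217 = 5 / 1.302 = 3.84

3.84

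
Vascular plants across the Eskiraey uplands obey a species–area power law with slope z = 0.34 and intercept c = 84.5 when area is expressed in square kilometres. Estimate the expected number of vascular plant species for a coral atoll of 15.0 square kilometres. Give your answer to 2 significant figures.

S = 84.5 × 15^0.34
ln S = ln 84.5 + 0.34 × ln 15 = 4.4368 + 0.34 × 2.7081 = 5.3575
S = e^5.3575 ≈ 212.2

210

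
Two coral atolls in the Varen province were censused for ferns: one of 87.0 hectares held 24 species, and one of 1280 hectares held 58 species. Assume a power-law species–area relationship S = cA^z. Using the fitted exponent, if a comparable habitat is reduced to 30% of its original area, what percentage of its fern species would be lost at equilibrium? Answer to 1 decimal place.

z = ln(58/24) / ln(1280/87) = 0.8824 / 2.6887 = 0.3282
S_new/S_old = (A_new/A_old)^z = 0.3^0.3282 = exp(0.3282 × -1.2040) = 0.6736
Fraction lost = 1 − 0.6736 = 0.3264

32.6%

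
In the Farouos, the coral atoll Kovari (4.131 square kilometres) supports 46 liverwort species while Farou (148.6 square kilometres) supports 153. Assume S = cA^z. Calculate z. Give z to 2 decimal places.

Taking logs: ln S = ln c + z ln A, so z = (ln S₂ − ln S₁)/(ln A₂ − ln A₁).
z = ln(153/46) / ln(148.6/4.131) = ln(3.326) / ln(35.97) = 1.2018 / 3.5827 = 0.3354

0.34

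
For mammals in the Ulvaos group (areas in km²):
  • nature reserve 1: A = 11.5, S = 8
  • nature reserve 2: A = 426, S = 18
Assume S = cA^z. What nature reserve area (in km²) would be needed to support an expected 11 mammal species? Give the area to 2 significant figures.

z = ln(18/8) / ln(426/11.5) = 0.8109 / 3.6121 = 0.2245
c = 8 / 11.5^0.2245 = 8 / 1.73 = 4.623
A = (11/4.623)^(1/0.2245) ⇒ ln A = ln(2.379)/0.2245 = 3.8608
A = e^3.8608 ≈ 47.5 km²

48 km²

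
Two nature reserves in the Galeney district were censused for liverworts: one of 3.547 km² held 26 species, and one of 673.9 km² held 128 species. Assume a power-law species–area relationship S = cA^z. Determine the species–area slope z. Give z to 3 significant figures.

Taking logs: ln S = ln c + z ln A, so z = (ln S₂ − ln S₁)/(ln A₂ − ln A₁).
z = ln(128/26) / ln(673.9/3.547) = ln(4.923) / ln(190) = 1.5939 / 5.2470 = 0.3038

0.304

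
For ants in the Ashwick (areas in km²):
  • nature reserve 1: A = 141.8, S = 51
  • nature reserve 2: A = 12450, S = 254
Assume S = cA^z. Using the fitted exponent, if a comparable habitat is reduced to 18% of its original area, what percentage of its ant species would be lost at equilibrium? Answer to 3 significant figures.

z = ln(254/51) / ln(12450/141.8) = 1.6055 / 4.4751 = 0.3588
S_new/S_old = (A_new/A_old)^z = 0.18^0.3588 = exp(0.3588 × -1.7148) = 0.5405
Fraction lost = 1 − 0.5405 = 0.4595

45.9%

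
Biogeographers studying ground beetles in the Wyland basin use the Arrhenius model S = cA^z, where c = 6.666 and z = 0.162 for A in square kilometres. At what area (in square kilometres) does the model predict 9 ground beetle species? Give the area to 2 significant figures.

6.4 square kilometres

9 = 6.666 × A^0.162  ⇒  A^0.162 = 9/6.666 = 1.35
ln A = ln(1.35) / 0.162 = 0.3002 / 0.162 = 1.8531
A = e^1.8531 ≈ 6.38 square kilometres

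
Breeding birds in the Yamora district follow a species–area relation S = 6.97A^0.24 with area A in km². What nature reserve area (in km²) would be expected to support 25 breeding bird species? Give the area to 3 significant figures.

25 = 6.97 × A^0.24  ⇒  A^0.24 = 25/6.97 = 3.587
ln A = ln(3.587) / 0.24 = 1.2773 / 0.24 = 5.3219
A = e^5.3219 ≈ 204.8 km²

205 km²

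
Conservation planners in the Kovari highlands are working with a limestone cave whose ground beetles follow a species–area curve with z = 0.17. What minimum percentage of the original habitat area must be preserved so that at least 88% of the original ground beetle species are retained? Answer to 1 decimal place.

Need (A_new/A_old)^0.17 = 0.88, so A_new/A_old = 0.88^(1/0.17) = 0.88^5.882
ln(A_new/A_old) = ln 0.88 / 0.17 = -0.1278 / 0.17 = -0.7520
A_new/A_old = e^-0.7520 ≈ 0.4714

47.1%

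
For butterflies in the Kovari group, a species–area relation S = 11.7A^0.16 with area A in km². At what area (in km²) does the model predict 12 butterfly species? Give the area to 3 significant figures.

1.17 km²

12 = 11.7 × A^0.16  ⇒  A^0.16 = 12/11.7 = 1.026
ln A = ln(1.026) / 0.16 = 0.0253 / 0.16 = 0.1582
A = e^0.1582 ≈ 1.171 km²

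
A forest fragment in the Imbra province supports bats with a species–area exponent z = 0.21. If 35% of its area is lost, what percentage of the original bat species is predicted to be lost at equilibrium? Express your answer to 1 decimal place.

8.6%

S_new/S_old = (A_new/A_old)^z = 0.65^0.21
= exp(0.21 × ln 0.65) = exp(0.21 × -0.4308) = exp(-0.0905) ≈ 0.9135
Fraction lost = 1 − 0.9135 = 0.08649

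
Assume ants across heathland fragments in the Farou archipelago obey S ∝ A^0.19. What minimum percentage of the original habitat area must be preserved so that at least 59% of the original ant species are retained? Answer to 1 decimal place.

Need (A_new/A_old)^0.19 = 0.59, so A_new/A_old = 0.59^(1/0.19) = 0.59^5.263
ln(A_new/A_old) = ln 0.59 / 0.19 = -0.5276 / 0.19 = -2.7770
A_new/A_old = e^-2.7770 ≈ 0.06222

6.2%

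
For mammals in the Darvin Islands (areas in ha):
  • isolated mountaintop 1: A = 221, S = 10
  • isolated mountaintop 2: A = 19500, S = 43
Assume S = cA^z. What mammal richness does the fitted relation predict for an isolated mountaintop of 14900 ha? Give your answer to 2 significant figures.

39

z = ln(43/10) / ln(19500/221) = 1.4586 / 4.4800 = 0.3256
c = 10 / 221^0.3256 = 10 / 5.798 = 1.725
S₃ = 1.725 × 14900^0.3256 = 1.725 × 22.84 ≈ 39.39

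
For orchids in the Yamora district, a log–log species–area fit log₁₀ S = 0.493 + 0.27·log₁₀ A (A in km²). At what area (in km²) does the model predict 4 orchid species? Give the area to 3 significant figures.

4 = 3.112 × A^0.27  ⇒  A^0.27 = 4/3.112 = 1.285
ln A = ln(1.285) / 0.27 = 0.2511 / 0.27 = 0.9301
A = e^0.9301 ≈ 2.535 km²

2.53 km²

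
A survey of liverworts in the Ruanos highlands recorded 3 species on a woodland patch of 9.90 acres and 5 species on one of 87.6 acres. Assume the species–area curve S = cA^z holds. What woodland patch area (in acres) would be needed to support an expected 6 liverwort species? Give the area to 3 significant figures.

z = ln(5/3) / ln(87.6/9.9) = 0.5108 / 2.1802 = 0.2343
c = 3 / 9.9^0.2343 = 3 / 1.711 = 1.753
A = (6/1.753)^(1/0.2343) ⇒ ln A = ln(3.422)/0.2343 = 5.2509
A = e^5.2509 ≈ 190.7 acres

191 acres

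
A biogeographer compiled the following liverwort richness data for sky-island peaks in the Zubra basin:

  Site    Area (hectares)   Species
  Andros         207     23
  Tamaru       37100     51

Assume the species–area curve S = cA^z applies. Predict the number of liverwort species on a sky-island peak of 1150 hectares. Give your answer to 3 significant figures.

29.9

z = ln(51/23) / ln(37100/207) = 0.7963 / 5.1887 = 0.1535
c = 23 / 207^0.1535 = 23 / 2.267 = 10.15
S₃ = 10.15 × 1150^0.1535 = 10.15 × 2.949 ≈ 29.92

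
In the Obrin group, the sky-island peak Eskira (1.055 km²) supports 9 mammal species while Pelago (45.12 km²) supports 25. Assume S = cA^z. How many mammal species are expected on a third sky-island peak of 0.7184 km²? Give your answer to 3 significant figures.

8.11

z = ln(25/9) / ln(45.12/1.055) = 1.0217 / 3.7558 = 0.2720
c = 9 / 1.055^0.2720 = 9 / 1.015 = 8.87
S₃ = 8.87 × 0.7184^0.2720 = 8.87 × 0.914 ≈ 8.107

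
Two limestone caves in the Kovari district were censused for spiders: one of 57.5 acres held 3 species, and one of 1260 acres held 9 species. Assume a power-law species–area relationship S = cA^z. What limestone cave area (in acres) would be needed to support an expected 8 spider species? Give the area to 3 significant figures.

z = ln(9/3) / ln(1260/57.5) = 1.0986 / 3.0871 = 0.3559
c = 3 / 57.5^0.3559 = 3 / 4.229 = 0.7094
A = (8/0.7094)^(1/0.3559) ⇒ ln A = ln(11.28)/0.3559 = 6.8079
A = e^6.8079 ≈ 905 acres

905 acres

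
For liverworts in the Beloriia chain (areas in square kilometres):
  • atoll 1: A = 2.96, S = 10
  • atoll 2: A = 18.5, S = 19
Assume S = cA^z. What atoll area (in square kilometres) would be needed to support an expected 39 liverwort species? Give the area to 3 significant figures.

144 square kilometres

z = ln(19/10) / ln(18.5/2.96) = 0.6419 / 1.8326 = 0.3502
c = 10 / 2.96^0.3502 = 10 / 1.462 = 6.838
A = (39/6.838)^(1/0.3502) ⇒ ln A = ln(5.703)/0.3502 = 4.9710
A = e^4.9710 ≈ 144.2 square kilometres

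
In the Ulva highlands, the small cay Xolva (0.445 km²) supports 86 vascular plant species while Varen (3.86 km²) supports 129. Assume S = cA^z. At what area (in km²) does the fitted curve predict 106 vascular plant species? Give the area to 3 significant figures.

1.36 km²

z = ln(129/86) / ln(3.86/0.445) = 0.4055 / 2.1603 = 0.1877
c = 86 / 0.445^0.1877 = 86 / 0.859 = 100.1
A = (106/100.1)^(1/0.1877) ⇒ ln A = ln(1.059)/0.1877 = 0.3044
A = e^0.3044 ≈ 1.356 km²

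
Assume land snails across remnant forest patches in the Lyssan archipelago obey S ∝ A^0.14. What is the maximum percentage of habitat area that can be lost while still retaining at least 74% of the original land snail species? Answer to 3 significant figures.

Need (A_new/A_old)^0.14 = 0.74, so A_new/A_old = 0.74^(1/0.14) = 0.74^7.143
ln(A_new/A_old) = ln 0.74 / 0.14 = -0.3011 / 0.14 = -2.1508
A_new/A_old = e^-2.1508 ≈ 0.1164
Fraction that can be lost = 1 − 0.1164 = 0.8836

88.4%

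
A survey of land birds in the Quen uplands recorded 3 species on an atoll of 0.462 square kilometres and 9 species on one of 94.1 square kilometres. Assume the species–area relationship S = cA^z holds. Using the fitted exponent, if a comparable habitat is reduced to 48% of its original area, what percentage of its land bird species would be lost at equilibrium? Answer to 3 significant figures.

z = ln(9/3) / ln(94.1/0.462) = 1.0986 / 5.3165 = 0.2066
S_new/S_old = (A_new/A_old)^z = 0.48^0.2066 = exp(0.2066 × -0.7340) = 0.8593
Fraction lost = 1 − 0.8593 = 0.1407

14.1%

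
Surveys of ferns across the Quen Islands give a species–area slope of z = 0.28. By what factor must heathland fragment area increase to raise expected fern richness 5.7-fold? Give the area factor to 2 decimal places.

500.67

(A₂/A₁)^0.28 = 5.7, so A₂/A₁ = 5.7^(1/0.28) = 5.7^3.571
ln(A₂/A₁) = ln 5.7 / 0.28 = 1.7405 / 0.28 = 6.2160
A₂/A₁ = e^6.2160 ≈ 500.7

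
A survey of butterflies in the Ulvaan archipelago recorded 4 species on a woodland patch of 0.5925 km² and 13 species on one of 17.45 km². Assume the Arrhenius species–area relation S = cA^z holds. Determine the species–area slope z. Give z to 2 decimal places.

Taking logs: ln S = ln c + z ln A, so z = (ln S₂ − ln S₁)/(ln A₂ − ln A₁).
z = ln(13/4) / ln(17.45/0.5925) = ln(3.25) / ln(29.45) = 1.1787 / 3.3827 = 0.3484

0.35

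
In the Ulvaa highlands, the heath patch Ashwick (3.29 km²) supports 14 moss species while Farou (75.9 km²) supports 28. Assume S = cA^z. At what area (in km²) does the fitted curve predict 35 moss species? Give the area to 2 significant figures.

210 km²

z = ln(28/14) / ln(75.9/3.29) = 0.6931 / 3.1385 = 0.2209
c = 14 / 3.29^0.2209 = 14 / 1.301 = 10.76
A = (35/10.76)^(1/0.2209) ⇒ ln A = ln(3.252)/0.2209 = 5.3398
A = e^5.3398 ≈ 208.5 km²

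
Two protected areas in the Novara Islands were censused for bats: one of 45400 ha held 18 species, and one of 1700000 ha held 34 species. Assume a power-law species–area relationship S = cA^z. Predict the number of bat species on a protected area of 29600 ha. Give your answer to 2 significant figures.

z = ln(34/18) / ln(1700000/45400) = 0.6360 / 3.6229 = 0.1755
c = 18 / 45400^0.1755 = 18 / 6.57 = 2.74
S₃ = 2.74 × 29600^0.1755 = 2.74 × 6.094 ≈ 16.7

17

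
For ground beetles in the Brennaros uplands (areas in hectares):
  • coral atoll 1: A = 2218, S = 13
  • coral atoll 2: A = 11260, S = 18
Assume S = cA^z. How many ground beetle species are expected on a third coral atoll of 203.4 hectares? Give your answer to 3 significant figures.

z = ln(18/13) / ln(11260/2218) = 0.3254 / 1.6247 = 0.2003
c = 13 / 2218^0.2003 = 13 / 4.68 = 2.778
S₃ = 2.778 × 203.4^0.2003 = 2.778 × 2.9 ≈ 8.056

8.06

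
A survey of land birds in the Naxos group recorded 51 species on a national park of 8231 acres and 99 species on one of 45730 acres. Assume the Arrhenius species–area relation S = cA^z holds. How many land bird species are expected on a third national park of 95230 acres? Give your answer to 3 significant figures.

131

z = ln(99/51) / ln(45730/8231) = 0.6633 / 1.7148 = 0.3868
c = 51 / 8231^0.3868 = 51 / 32.69 = 1.56
S₃ = 1.56 × 95230^0.3868 = 1.56 × 84.29 ≈ 131.5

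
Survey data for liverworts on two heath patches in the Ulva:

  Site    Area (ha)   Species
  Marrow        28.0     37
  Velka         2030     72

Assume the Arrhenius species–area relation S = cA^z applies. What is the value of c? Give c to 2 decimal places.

z = ln(S₂/S₁) / ln(A₂/A₁) = ln(72/37) / ln(2030/28) = 0.6657 / 4.2836 = 0.1554
c = S₁ / A₁^z = 37 / 28^0.1554 = 37 / 1.678 = 22.04

22.04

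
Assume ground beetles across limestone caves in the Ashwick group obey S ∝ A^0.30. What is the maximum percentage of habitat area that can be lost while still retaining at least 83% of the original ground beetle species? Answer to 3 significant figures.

46.3%

Need (A_new/A_old)^0.3 = 0.83, so A_new/A_old = 0.83^(1/0.3) = 0.83^3.333
ln(A_new/A_old) = ln 0.83 / 0.3 = -0.1863 / 0.3 = -0.6211
A_new/A_old = e^-0.6211 ≈ 0.5374
Fraction that can be lost = 1 − 0.5374 = 0.4626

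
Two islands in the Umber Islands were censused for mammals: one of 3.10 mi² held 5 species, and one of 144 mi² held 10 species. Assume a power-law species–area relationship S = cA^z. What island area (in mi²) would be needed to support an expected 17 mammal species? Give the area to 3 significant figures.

z = ln(10/5) / ln(144/3.1) = 0.6931 / 3.8384 = 0.1806
c = 5 / 3.1^0.1806 = 5 / 1.227 = 4.076
A = (17/4.076)^(1/0.1806) ⇒ ln A = ln(4.171)/0.1806 = 7.9083
A = e^7.9083 ≈ 2720 mi²

2720 mi²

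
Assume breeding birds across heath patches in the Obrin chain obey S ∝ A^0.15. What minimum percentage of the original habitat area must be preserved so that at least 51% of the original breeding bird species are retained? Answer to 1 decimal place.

Need (A_new/A_old)^0.15 = 0.51, so A_new/A_old = 0.51^(1/0.15) = 0.51^6.667
ln(A_new/A_old) = ln 0.51 / 0.15 = -0.6733 / 0.15 = -4.4890
A_new/A_old = e^-4.4890 ≈ 0.01123

1.1%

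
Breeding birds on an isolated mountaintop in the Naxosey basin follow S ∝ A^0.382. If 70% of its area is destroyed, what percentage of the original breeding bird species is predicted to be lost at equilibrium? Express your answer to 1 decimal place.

36.9%

S_new/S_old = (A_new/A_old)^z = 0.3^0.382
= exp(0.382 × ln 0.3) = exp(0.382 × -1.2040) = exp(-0.4599) ≈ 0.6313
Fraction lost = 1 − 0.6313 = 0.3687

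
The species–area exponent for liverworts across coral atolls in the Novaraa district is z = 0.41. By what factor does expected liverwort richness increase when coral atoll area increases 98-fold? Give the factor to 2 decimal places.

6.55

S₂/S₁ = (A₂/A₁)^z = 98^0.41
ln(S₂/S₁) = 0.41 × ln 98 = 0.41 × 4.5850 = 1.8798
S₂/S₁ = e^1.8798 ≈ 6.552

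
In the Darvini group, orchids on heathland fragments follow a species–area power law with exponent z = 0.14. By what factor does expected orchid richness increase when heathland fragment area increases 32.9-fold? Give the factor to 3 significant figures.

1.63

S₂/S₁ = (A₂/A₁)^z = 32.9^0.14
ln(S₂/S₁) = 0.14 × ln 32.9 = 0.14 × 3.4935 = 0.4891
S₂/S₁ = e^0.4891 ≈ 1.631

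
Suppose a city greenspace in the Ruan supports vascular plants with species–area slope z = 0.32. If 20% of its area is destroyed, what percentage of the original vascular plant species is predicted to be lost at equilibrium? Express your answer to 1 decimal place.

6.9%

S_new/S_old = (A_new/A_old)^z = 0.8^0.32
= exp(0.32 × ln 0.8) = exp(0.32 × -0.2231) = exp(-0.0714) ≈ 0.9311
Fraction lost = 1 − 0.9311 = 0.06892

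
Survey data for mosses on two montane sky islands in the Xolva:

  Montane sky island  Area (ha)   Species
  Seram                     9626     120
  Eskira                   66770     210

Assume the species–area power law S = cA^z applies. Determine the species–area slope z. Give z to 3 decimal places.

0.289

Taking logs: ln S = ln c + z ln A, so z = (ln S₂ − ln S₁)/(ln A₂ − ln A₁).
z = ln(210/120) / ln(66770/9626) = ln(1.75) / ln(6.936) = 0.5596 / 1.9368 = 0.2889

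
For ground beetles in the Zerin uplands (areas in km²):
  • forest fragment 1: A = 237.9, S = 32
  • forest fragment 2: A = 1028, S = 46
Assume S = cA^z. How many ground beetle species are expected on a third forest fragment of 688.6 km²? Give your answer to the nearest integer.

42

z = ln(46/32) / ln(1028/237.9) = 0.3629 / 1.4635 = 0.2480
c = 32 / 237.9^0.2480 = 32 / 3.884 = 8.239
S₃ = 8.239 × 688.6^0.2480 = 8.239 × 5.055 ≈ 41.65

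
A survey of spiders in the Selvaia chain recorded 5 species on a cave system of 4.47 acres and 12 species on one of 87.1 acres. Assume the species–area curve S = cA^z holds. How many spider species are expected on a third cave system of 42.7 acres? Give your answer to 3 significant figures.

9.73

z = ln(12/5) / ln(87.1/4.47) = 0.8755 / 2.9697 = 0.2948
c = 5 / 4.47^0.2948 = 5 / 1.555 = 3.216
S₃ = 3.216 × 42.7^0.2948 = 3.216 × 3.025 ≈ 9.726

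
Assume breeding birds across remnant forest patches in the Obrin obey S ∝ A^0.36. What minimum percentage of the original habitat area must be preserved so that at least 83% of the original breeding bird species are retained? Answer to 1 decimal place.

Need (A_new/A_old)^0.36 = 0.83, so A_new/A_old = 0.83^(1/0.36) = 0.83^2.778
ln(A_new/A_old) = ln 0.83 / 0.36 = -0.1863 / 0.36 = -0.5176
A_new/A_old = e^-0.5176 ≈ 0.596

59.6%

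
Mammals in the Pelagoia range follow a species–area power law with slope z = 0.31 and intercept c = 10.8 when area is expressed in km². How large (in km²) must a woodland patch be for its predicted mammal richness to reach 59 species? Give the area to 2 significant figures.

240 km²

59 = 10.8 × A^0.31  ⇒  A^0.31 = 59/10.8 = 5.463
ln A = ln(5.463) / 0.31 = 1.6980 / 0.31 = 5.4774
A = e^5.4774 ≈ 239.2 km²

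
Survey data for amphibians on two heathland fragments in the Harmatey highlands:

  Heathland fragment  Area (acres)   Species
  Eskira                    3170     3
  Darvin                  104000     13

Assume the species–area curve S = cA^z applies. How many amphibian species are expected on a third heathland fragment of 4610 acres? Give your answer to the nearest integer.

4

z = ln(13/3) / ln(104000/3170) = 1.4663 / 3.4907 = 0.4201
c = 3 / 3170^0.4201 = 3 / 29.56 = 0.1015
S₃ = 0.1015 × 4610^0.4201 = 0.1015 × 34.6 ≈ 3.511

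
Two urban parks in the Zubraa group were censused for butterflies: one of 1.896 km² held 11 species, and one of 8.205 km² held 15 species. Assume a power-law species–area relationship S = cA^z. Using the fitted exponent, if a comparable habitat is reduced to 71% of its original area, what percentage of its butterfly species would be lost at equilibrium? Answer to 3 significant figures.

z = ln(15/11) / ln(8.205/1.896) = 0.3102 / 1.4650 = 0.2117
S_new/S_old = (A_new/A_old)^z = 0.71^0.2117 = exp(0.2117 × -0.3425) = 0.9301
Fraction lost = 1 − 0.9301 = 0.06994

6.99%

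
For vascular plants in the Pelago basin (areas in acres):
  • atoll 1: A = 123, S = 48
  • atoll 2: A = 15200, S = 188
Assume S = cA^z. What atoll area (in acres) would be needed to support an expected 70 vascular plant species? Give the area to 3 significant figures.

466 acres

z = ln(188/48) / ln(15200/123) = 1.3652 / 4.8169 = 0.2834
c = 48 / 123^0.2834 = 48 / 3.911 = 12.27
A = (70/12.27)^(1/0.2834) ⇒ ln A = ln(5.704)/0.2834 = 6.1434
A = e^6.1434 ≈ 465.6 acres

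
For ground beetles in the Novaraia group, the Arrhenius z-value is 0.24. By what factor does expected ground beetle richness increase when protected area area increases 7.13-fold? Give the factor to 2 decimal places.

S₂/S₁ = (A₂/A₁)^z = 7.13^0.24
ln(S₂/S₁) = 0.24 × ln 7.13 = 0.24 × 1.9643 = 0.4714
S₂/S₁ = e^0.4714 ≈ 1.602

1.60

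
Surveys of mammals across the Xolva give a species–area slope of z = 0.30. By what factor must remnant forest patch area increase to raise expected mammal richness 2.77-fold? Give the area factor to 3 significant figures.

(A₂/A₁)^0.3 = 2.77, so A₂/A₁ = 2.77^(1/0.3) = 2.77^3.333
ln(A₂/A₁) = ln 2.77 / 0.3 = 1.0188 / 0.3 = 3.3962
A₂/A₁ = e^3.3962 ≈ 29.85

29.8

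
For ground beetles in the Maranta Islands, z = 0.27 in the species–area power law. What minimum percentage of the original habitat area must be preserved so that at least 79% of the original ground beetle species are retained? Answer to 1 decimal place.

41.8%

Need (A_new/A_old)^0.27 = 0.79, so A_new/A_old = 0.79^(1/0.27) = 0.79^3.704
ln(A_new/A_old) = ln 0.79 / 0.27 = -0.2357 / 0.27 = -0.8730
A_new/A_old = e^-0.8730 ≈ 0.4177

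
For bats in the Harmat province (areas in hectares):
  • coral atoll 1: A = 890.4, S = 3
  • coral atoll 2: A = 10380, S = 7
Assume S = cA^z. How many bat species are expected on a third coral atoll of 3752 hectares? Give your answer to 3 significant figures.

4.93

z = ln(7/3) / ln(10380/890.4) = 0.8473 / 2.4560 = 0.3450
c = 3 / 890.4^0.3450 = 3 / 10.41 = 0.2881
S₃ = 0.2881 × 3752^0.3450 = 0.2881 × 17.1 ≈ 4.928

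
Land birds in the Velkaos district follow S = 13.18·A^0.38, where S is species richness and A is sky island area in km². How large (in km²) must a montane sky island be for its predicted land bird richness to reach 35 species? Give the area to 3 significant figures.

13.1 km²

35 = 13.18 × A^0.38  ⇒  A^0.38 = 35/13.18 = 2.656
ln A = ln(2.656) / 0.38 = 0.9766 / 0.38 = 2.5701
A = e^2.5701 ≈ 13.07 km²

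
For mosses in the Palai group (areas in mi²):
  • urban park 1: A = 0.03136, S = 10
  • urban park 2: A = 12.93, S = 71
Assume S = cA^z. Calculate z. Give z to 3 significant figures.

Taking logs: ln S = ln c + z ln A, so z = (ln S₂ − ln S₁)/(ln A₂ − ln A₁).
z = ln(71/10) / ln(12.93/0.03136) = ln(7.1) / ln(412.3) = 1.9601 / 6.0218 = 0.3255

0.326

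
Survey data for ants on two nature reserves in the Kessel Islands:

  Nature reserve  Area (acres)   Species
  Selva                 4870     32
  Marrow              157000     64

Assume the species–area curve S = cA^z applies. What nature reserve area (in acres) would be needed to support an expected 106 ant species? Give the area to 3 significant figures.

z = ln(64/32) / ln(157000/4870) = 0.6931 / 3.4732 = 0.1996
c = 32 / 4870^0.1996 = 32 / 5.444 = 5.878
A = (106/5.878)^(1/0.1996) ⇒ ln A = ln(18.03)/0.1996 = 14.4922
A = e^14.4922 ≈ 1967313 acres

1970000 acres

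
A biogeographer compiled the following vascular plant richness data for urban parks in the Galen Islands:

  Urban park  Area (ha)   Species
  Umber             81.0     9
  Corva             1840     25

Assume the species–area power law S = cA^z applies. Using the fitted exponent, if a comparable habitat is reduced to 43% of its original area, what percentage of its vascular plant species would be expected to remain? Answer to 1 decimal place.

75.9%

z = ln(25/9) / ln(1840/81) = 1.0217 / 3.1231 = 0.3271
S_new/S_old = (A_new/A_old)^z = 0.43^0.3271 = exp(0.3271 × -0.8440) = 0.7587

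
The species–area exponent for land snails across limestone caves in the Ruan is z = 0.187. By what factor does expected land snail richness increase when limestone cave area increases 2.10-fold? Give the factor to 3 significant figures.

1.15

S₂/S₁ = (A₂/A₁)^z = 2.1^0.187
ln(S₂/S₁) = 0.187 × ln 2.1 = 0.187 × 0.7419 = 0.1387
S₂/S₁ = e^0.1387 ≈ 1.149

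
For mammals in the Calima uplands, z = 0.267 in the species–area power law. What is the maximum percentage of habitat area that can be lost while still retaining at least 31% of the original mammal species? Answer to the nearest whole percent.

Need (A_new/A_old)^0.267 = 0.31, so A_new/A_old = 0.31^(1/0.267) = 0.31^3.745
ln(A_new/A_old) = ln 0.31 / 0.267 = -1.1712 / 0.267 = -4.3865
A_new/A_old = e^-4.3865 ≈ 0.01244
Fraction that can be lost = 1 − 0.01244 = 0.9876

99%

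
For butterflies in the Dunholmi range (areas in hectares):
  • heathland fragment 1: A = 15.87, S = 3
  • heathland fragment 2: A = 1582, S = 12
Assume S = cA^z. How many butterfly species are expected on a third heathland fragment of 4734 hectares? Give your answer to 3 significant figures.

16.7

z = ln(12/3) / ln(1582/15.87) = 1.3863 / 4.6020 = 0.3012
c = 3 / 15.87^0.3012 = 3 / 2.3 = 1.305
S₃ = 1.305 × 4734^0.3012 = 1.305 × 12.8 ≈ 16.69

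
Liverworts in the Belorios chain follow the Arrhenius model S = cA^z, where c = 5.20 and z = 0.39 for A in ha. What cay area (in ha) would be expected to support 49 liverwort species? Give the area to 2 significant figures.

49 = 5.2 × A^0.39  ⇒  A^0.39 = 49/5.2 = 9.423
ln A = ln(9.423) / 0.39 = 2.2432 / 0.39 = 5.7517
A = e^5.7517 ≈ 314.7 ha

310 ha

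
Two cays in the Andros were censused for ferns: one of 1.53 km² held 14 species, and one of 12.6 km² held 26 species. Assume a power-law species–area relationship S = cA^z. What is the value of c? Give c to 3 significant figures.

12.4

z = ln(S₂/S₁) / ln(A₂/A₁) = ln(26/14) / ln(12.6/1.53) = 0.6190 / 2.1084 = 0.2936
c = S₁ / A₁^z = 14 / 1.53^0.2936 = 14 / 1.133 = 12.36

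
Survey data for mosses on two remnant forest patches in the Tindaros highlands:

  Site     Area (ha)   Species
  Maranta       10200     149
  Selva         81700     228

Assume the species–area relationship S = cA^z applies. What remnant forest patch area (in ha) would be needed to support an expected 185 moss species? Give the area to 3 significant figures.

z = ln(228/149) / ln(81700/10200) = 0.4254 / 2.0807 = 0.2045
c = 149 / 10200^0.2045 = 149 / 6.6 = 22.57
A = (185/22.57)^(1/0.2045) ⇒ ln A = ln(8.195)/0.2045 = 10.2886
A = e^10.2886 ≈ 29396 ha

29400 ha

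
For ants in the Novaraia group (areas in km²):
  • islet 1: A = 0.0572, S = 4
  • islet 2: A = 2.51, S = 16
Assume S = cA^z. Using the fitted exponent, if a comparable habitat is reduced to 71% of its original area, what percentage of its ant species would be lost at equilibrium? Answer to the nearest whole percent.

12%

z = ln(16/4) / ln(2.51/0.0572) = 1.3863 / 3.7815 = 0.3666
S_new/S_old = (A_new/A_old)^z = 0.71^0.3666 = exp(0.3666 × -0.3425) = 0.882
Fraction lost = 1 − 0.882 = 0.118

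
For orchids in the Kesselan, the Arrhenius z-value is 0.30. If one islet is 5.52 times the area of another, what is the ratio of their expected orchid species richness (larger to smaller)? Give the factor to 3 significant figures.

S₂/S₁ = (A₂/A₁)^z = 5.52^0.3
ln(S₂/S₁) = 0.3 × ln 5.52 = 0.3 × 1.7084 = 0.5125
S₂/S₁ = e^0.5125 ≈ 1.669

1.67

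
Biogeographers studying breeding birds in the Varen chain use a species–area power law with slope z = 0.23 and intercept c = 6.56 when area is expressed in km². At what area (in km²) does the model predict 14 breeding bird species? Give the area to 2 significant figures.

14 = 6.56 × A^0.23  ⇒  A^0.23 = 14/6.56 = 2.134
ln A = ln(2.134) / 0.23 = 0.7581 / 0.23 = 3.2959
A = e^3.2959 ≈ 27 km²

27 km²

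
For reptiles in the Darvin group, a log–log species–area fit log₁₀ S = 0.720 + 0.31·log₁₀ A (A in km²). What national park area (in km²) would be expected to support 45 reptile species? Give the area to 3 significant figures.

1020 km²

45 = 5.248 × A^0.31  ⇒  A^0.31 = 45/5.248 = 8.575
ln A = ln(8.575) / 0.31 = 2.1488 / 0.31 = 6.9316
A = e^6.9316 ≈ 1024 km²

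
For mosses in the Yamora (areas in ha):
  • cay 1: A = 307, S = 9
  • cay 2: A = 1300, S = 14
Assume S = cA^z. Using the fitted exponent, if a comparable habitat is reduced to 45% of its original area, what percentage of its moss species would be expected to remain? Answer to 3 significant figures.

78.3%

z = ln(14/9) / ln(1300/307) = 0.4418 / 1.4433 = 0.3061
S_new/S_old = (A_new/A_old)^z = 0.45^0.3061 = exp(0.3061 × -0.7985) = 0.7831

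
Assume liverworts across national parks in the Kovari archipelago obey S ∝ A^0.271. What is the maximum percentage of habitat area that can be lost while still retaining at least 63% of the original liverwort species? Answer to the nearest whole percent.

82%

Need (A_new/A_old)^0.271 = 0.63, so A_new/A_old = 0.63^(1/0.271) = 0.63^3.69
ln(A_new/A_old) = ln 0.63 / 0.271 = -0.4620 / 0.271 = -1.7049
A_new/A_old = e^-1.7049 ≈ 0.1818
Fraction that can be lost = 1 − 0.1818 = 0.8182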